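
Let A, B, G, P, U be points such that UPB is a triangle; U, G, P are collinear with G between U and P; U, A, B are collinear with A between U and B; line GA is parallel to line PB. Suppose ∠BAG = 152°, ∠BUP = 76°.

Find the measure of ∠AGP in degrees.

1. ∠GAU = 28°  [linear pair at A on UB]
2. ∠AUG = 76°  [G on UP, A on UB]
3. ∠AGU = 76°  [△UGA]
4. ∠AGP = 104°  [linear pair at G on UP]

∠AGP = 104°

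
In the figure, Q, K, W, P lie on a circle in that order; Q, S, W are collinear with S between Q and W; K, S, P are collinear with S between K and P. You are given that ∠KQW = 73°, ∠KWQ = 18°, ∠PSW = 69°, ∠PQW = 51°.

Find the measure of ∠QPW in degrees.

∠QPW = 91°

1. ∠KPW = 73°  [same arc KW]
2. ∠PWQ = 38°  [△WSP]
3. ∠QPW = 91°  [△QWP]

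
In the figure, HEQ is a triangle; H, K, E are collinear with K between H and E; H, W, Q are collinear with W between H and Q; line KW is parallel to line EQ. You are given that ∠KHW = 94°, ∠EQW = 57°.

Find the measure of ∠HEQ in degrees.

1. ∠EHQ = 94°  [K on HE, W on HQ]
2. ∠EQH = 57°  [W on ray QH]
3. ∠HEQ = 29°  [△HEQ]

∠HEQ = 29°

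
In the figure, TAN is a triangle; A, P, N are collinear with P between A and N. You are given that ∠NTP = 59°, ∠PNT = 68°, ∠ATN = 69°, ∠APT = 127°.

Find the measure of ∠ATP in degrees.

∠ATP = 10°

1. ∠ANT = 68°  [P on ray NA]
2. ∠NAT = 43°  [△TAN]
3. ∠PAT = 43°  [P on ray AN]
4. ∠ATP = 10°  [△TAP]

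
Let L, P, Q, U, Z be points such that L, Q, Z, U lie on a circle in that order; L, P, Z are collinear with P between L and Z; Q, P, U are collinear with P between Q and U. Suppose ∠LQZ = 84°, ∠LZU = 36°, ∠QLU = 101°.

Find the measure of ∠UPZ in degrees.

∠UPZ = 91°

1. ∠LUZ = 96°  [cyclic LQZU, opposite ∠Q+∠U]
2. ∠LQU = 36°  [same arc LU]
3. ∠ULZ = 48°  [△LZU]
4. ∠LUQ = 43°  [△LQU]
5. ∠LPU = 89°  [△LPU]
6. ∠UPZ = 91°  [linear pair at P on LZ]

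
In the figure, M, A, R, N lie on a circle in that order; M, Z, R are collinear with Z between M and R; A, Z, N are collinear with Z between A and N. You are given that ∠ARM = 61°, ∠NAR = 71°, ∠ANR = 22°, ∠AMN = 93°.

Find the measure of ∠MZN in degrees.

∠MZN = 48°

1. ∠ANM = 61°  [same arc MA]
2. ∠NMR = 71°  [same arc RN]
3. ∠MZN = 48°  [△MZN]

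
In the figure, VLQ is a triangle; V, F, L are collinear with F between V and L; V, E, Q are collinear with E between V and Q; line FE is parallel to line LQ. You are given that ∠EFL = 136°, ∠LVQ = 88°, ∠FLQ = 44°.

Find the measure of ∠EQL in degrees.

1. ∠QLV = 44°  [F on ray LV]
2. ∠LQV = 48°  [△VLQ]
3. ∠EQL = 48°  [E on ray QV]

∠EQL = 48°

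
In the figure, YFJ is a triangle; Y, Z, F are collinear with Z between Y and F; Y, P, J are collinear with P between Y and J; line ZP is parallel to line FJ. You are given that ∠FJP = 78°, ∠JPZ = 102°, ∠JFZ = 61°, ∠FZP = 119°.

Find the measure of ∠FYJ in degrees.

∠FYJ = 41°

1. ∠FJY = 78°  [P on ray JY]
2. ∠JFY = 61°  [Z on ray FY]
3. ∠FYJ = 41°  [△YFJ]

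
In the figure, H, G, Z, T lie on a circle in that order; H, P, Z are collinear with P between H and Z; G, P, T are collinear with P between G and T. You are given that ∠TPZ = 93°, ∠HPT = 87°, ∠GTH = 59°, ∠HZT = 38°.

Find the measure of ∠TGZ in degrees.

∠TGZ = 34°

1. ∠GPZ = 87°  [vertical angles at P]
2. ∠GZH = 59°  [same arc HG]
3. ∠TGZ = 34°  [△GPZ]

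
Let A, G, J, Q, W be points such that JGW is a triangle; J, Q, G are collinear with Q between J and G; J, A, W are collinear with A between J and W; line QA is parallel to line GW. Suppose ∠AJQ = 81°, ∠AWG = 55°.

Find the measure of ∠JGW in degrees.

∠JGW = 44°

1. ∠GJW = 81°  [Q on JG, A on JW]
2. ∠GWJ = 55°  [A on ray WJ]
3. ∠JGW = 44°  [△JGW]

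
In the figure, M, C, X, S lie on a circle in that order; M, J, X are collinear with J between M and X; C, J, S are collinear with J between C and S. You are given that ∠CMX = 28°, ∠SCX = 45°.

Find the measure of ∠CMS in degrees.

1. ∠CSX = 28°  [same arc CX]
2. ∠CXS = 107°  [△CXS]
3. ∠CMS = 73°  [cyclic MCXS, opposite ∠M+∠X]

∠CMS = 73°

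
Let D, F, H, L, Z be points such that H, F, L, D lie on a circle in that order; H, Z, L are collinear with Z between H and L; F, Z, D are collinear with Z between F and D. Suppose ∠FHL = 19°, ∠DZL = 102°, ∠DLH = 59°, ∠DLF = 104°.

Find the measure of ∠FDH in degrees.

∠FDH = 45°

1. ∠DFH = 59°  [same arc HD]
2. ∠DHF = 76°  [cyclic HFLD, opposite ∠H+∠L]
3. ∠FDH = 45°  [△HFD]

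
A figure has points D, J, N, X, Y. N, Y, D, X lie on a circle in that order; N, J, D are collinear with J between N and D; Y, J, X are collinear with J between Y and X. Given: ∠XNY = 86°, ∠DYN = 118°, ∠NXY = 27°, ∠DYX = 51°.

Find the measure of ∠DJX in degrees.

1. ∠XDY = 94°  [cyclic NYDX, opposite ∠N+∠D]
2. ∠NYX = 67°  [△NYX]
3. ∠DXY = 35°  [△YDX]
4. ∠NDX = 67°  [same arc NX]
5. ∠DJX = 78°  [△DJX]

∠DJX = 78°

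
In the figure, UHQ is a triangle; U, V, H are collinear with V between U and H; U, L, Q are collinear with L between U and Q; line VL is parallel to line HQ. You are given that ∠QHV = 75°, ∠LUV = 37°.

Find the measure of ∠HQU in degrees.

∠HQU = 68°

1. ∠QHU = 75°  [V on ray HU]
2. ∠HUQ = 37°  [V on UH, L on UQ]
3. ∠HQU = 68°  [△UHQ]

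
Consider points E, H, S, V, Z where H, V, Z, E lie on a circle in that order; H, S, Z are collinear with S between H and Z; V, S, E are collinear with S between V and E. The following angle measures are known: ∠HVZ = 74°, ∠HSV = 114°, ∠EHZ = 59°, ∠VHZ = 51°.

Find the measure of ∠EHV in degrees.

∠EHV = 110°

1. ∠HZV = 55°  [△HVZ]
2. ∠EVH = 15°  [△HSV]
3. ∠HEV = 55°  [same arc HV]
4. ∠EHV = 110°  [△HVE]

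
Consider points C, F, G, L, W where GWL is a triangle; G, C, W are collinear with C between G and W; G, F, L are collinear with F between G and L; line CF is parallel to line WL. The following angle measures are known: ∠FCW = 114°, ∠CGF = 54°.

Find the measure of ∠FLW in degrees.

1. ∠FCG = 66°  [linear pair at C on GW]
2. ∠CFG = 60°  [△GCF]
3. ∠CFL = 120°  [linear pair at F on GL]
4. ∠FLW = 60°  [CF∥WL, co-interior at L–F]

∠FLW = 60°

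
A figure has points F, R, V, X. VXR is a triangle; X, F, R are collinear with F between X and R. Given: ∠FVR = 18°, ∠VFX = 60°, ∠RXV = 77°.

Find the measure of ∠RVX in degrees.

1. ∠RFV = 120°  [linear pair at F on XR]
2. ∠FRV = 42°  [△VFR]
3. ∠VRX = 42°  [F on ray RX]
4. ∠RVX = 61°  [△VXR]

∠RVX = 61°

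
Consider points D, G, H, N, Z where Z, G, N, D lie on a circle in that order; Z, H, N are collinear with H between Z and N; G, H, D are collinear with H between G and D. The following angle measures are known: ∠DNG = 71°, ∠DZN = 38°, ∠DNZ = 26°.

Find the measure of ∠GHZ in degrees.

1. ∠DGN = 38°  [same arc ND]
2. ∠DGZ = 26°  [same arc ZD]
3. ∠GDN = 71°  [△GND]
4. ∠GZN = 71°  [same arc GN]
5. ∠GHZ = 83°  [△ZHG]

∠GHZ = 83°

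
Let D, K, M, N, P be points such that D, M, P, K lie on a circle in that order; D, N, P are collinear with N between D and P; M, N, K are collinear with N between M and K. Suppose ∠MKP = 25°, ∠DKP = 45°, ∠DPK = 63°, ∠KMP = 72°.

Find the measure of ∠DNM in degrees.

∠DNM = 92°

1. ∠MDP = 25°  [same arc MP]
2. ∠DMK = 63°  [same arc DK]
3. ∠DNM = 92°  [△DNM]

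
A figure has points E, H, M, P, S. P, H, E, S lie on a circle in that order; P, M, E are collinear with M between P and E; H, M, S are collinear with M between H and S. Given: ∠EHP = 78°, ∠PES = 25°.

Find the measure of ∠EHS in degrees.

∠EHS = 53°

1. ∠ESP = 102°  [cyclic PHES, opposite ∠H+∠S]
2. ∠EPS = 53°  [△PES]
3. ∠EHS = 53°  [same arc ES]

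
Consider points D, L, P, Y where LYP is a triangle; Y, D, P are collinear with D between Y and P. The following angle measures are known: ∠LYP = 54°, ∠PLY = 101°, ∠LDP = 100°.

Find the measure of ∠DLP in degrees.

1. ∠LPY = 25°  [△LYP]
2. ∠DPL = 25°  [D on ray PY]
3. ∠DLP = 55°  [△LDP]

∠DLP = 55°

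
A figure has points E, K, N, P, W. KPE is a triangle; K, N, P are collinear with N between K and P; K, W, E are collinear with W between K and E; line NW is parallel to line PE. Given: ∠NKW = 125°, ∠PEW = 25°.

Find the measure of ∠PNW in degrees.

∠PNW = 150°

1. ∠EKP = 125°  [N on KP, W on KE]
2. ∠KEP = 25°  [W on ray EK]
3. ∠EPK = 30°  [△KPE]
4. ∠KNW = 30°  [NW∥PE, corresponding at N]
5. ∠PNW = 150°  [linear pair at N on KP]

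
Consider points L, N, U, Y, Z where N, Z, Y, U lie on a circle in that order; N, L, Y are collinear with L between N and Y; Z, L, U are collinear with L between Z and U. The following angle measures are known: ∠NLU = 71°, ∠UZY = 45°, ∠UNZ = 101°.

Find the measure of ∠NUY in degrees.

∠NUY = 120°

1. ∠ULY = 109°  [linear pair at L on NY]
2. ∠UNY = 45°  [same arc YU]
3. ∠UYZ = 79°  [cyclic NZYU, opposite ∠N+∠Y]
4. ∠YUZ = 56°  [△ZYU]
5. ∠NYU = 15°  [△YLU]
6. ∠NUY = 120°  [△NYU]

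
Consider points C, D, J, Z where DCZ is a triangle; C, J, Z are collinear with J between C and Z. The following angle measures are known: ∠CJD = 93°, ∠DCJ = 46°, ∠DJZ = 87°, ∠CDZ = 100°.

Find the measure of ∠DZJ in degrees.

∠DZJ = 34°

1. ∠DCZ = 46°  [J on ray CZ]
2. ∠CZD = 34°  [△DCZ]
3. ∠DZJ = 34°  [J on ray ZC]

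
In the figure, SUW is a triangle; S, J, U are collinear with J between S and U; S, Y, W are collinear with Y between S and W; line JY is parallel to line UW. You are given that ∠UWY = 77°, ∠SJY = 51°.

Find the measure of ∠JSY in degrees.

1. ∠SWU = 77°  [Y on ray WS]
2. ∠SUW = 51°  [JY∥UW, corresponding at J]
3. ∠USW = 52°  [△SUW]
4. ∠JSY = 52°  [J on SU, Y on SW]

∠JSY = 52°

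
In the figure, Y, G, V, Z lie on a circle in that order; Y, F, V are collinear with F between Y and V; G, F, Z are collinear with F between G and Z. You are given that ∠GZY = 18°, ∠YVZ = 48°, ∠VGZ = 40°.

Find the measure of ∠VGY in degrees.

∠VGY = 88°

1. ∠VYZ = 40°  [same arc VZ]
2. ∠VZY = 92°  [△YVZ]
3. ∠VGY = 88°  [cyclic YGVZ, opposite ∠G+∠Z]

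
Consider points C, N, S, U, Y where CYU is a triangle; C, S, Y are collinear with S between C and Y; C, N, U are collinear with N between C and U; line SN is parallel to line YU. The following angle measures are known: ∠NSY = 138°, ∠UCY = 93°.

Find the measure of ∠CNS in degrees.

1. ∠CSN = 42°  [linear pair at S on CY]
2. ∠NCS = 93°  [S on CY, N on CU]
3. ∠CNS = 45°  [△CSN]

∠CNS = 45°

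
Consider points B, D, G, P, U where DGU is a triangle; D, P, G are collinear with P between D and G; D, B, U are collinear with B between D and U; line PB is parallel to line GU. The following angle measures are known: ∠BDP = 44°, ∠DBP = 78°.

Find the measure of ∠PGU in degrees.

1. ∠BPD = 58°  [△DPB]
2. ∠BPG = 122°  [linear pair at P on DG]
3. ∠PGU = 58°  [PB∥GU, co-interior at G–P]

∠PGU = 58°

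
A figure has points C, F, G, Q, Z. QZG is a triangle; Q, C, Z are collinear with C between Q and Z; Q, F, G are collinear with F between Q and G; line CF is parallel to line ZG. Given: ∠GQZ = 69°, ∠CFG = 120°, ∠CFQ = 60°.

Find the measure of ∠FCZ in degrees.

1. ∠CQF = 69°  [C on QZ, F on QG]
2. ∠FCQ = 51°  [△QCF]
3. ∠FCZ = 129°  [linear pair at C on QZ]

∠FCZ = 129°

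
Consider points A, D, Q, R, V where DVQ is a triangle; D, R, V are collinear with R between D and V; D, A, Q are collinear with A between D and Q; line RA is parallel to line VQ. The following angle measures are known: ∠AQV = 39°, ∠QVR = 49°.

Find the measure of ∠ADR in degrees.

∠ADR = 92°

1. ∠DQV = 39°  [A on ray QD]
2. ∠DVQ = 49°  [R on ray VD]
3. ∠QDV = 92°  [△DVQ]
4. ∠ADR = 92°  [R on DV, A on DQ]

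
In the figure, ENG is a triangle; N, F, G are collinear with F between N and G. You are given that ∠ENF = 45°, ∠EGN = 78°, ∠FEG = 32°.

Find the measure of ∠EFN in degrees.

1. ∠EGF = 78°  [F on ray GN]
2. ∠EFG = 70°  [△EFG]
3. ∠EFN = 110°  [linear pair at F on NG]

∠EFN = 110°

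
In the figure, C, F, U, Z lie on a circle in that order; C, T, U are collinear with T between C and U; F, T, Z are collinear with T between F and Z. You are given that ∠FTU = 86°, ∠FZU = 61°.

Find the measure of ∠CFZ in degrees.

∠CFZ = 25°

1. ∠CTF = 94°  [linear pair at T on CU]
2. ∠FCU = 61°  [same arc FU]
3. ∠CFZ = 25°  [△CTF]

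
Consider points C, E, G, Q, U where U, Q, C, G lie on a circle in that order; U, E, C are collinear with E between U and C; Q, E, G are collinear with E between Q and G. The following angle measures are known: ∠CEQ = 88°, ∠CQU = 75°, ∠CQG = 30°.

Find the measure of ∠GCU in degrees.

∠GCU = 45°

1. ∠CGU = 105°  [cyclic UQCG, opposite ∠Q+∠G]
2. ∠CUG = 30°  [same arc CG]
3. ∠GCU = 45°  [△UCG]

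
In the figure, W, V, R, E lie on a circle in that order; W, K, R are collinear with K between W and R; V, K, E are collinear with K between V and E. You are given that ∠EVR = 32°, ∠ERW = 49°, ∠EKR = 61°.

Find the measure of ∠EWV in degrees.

1. ∠EWR = 32°  [same arc RE]
2. ∠EVW = 49°  [same arc WE]
3. ∠EKW = 119°  [linear pair at K on WR]
4. ∠VEW = 29°  [△WKE]
5. ∠EWV = 102°  [△WVE]

∠EWV = 102°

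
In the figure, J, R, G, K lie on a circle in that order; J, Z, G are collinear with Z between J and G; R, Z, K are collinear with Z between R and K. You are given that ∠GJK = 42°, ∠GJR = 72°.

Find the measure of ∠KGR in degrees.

1. ∠GRK = 42°  [same arc GK]
2. ∠GKR = 72°  [same arc RG]
3. ∠KGR = 66°  [△RGK]

∠KGR = 66°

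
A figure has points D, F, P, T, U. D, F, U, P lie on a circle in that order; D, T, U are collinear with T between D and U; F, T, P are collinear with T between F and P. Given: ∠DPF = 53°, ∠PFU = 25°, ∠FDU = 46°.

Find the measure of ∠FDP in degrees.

∠FDP = 71°

1. ∠FPU = 46°  [same arc FU]
2. ∠FUP = 109°  [△FUP]
3. ∠FDP = 71°  [cyclic DFUP, opposite ∠D+∠U]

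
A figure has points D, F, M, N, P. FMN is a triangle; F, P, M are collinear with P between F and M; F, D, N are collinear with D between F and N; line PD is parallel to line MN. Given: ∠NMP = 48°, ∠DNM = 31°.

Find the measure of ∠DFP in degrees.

∠DFP = 101°

1. ∠FMN = 48°  [P on ray MF]
2. ∠FNM = 31°  [D on ray NF]
3. ∠MFN = 101°  [△FMN]
4. ∠DFP = 101°  [P on FM, D on FN]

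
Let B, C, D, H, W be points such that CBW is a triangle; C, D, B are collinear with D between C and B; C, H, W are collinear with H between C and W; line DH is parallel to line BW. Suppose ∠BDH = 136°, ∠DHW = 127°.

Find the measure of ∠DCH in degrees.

∠DCH = 83°

1. ∠CDH = 44°  [linear pair at D on CB]
2. ∠CHD = 53°  [linear pair at H on CW]
3. ∠DCH = 83°  [△CDH]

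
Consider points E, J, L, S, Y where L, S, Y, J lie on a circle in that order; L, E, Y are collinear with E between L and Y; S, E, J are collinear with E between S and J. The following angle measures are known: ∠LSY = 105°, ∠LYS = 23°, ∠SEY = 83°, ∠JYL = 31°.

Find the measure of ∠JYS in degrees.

∠JYS = 54°

1. ∠SLY = 52°  [△LSY]
2. ∠JSY = 74°  [△SEY]
3. ∠SJY = 52°  [same arc SY]
4. ∠JYS = 54°  [△SYJ]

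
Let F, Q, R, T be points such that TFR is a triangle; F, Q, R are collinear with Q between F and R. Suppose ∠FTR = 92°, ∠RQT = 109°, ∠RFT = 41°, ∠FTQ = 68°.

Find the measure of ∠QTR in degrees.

∠QTR = 24°

1. ∠FRT = 47°  [△TFR]
2. ∠QRT = 47°  [Q on ray RF]
3. ∠QTR = 24°  [△TQR]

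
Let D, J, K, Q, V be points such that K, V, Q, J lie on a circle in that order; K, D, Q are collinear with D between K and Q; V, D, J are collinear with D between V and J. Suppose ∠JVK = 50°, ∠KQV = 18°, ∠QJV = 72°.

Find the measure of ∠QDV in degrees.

1. ∠QKV = 72°  [same arc VQ]
2. ∠KDV = 58°  [△KDV]
3. ∠QDV = 122°  [linear pair at D on KQ]

∠QDV = 122°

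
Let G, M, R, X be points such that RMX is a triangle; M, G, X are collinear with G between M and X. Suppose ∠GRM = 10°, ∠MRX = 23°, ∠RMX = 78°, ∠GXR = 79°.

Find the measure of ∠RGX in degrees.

1. ∠GMR = 78°  [G on ray MX]
2. ∠MGR = 92°  [△RMG]
3. ∠RGX = 88°  [linear pair at G on MX]

∠RGX = 88°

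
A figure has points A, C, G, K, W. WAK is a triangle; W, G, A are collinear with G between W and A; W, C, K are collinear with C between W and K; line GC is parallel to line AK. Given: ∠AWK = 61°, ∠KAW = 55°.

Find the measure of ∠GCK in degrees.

1. ∠AKW = 64°  [△WAK]
2. ∠GCW = 64°  [GC∥AK, corresponding at C]
3. ∠GCK = 116°  [linear pair at C on WK]

∠GCK = 116°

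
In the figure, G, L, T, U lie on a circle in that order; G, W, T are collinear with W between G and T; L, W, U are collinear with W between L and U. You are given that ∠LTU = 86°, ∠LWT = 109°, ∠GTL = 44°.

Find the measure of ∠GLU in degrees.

∠GLU = 42°

1. ∠LGU = 94°  [cyclic GLTU, opposite ∠G+∠T]
2. ∠GUL = 44°  [same arc GL]
3. ∠GLU = 42°  [△GLU]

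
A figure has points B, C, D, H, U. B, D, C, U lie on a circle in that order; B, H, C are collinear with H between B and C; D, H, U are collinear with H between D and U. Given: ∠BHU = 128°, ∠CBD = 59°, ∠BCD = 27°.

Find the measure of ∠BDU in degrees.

∠BDU = 69°

1. ∠CHD = 128°  [vertical angles at H]
2. ∠BHD = 52°  [linear pair at H on BC]
3. ∠BDU = 69°  [△BHD]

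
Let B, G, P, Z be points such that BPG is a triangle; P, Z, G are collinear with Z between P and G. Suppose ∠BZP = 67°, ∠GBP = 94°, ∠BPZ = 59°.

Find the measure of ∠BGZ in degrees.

1. ∠BPG = 59°  [Z on ray PG]
2. ∠BGP = 27°  [△BPG]
3. ∠BGZ = 27°  [Z on ray GP]

∠BGZ = 27°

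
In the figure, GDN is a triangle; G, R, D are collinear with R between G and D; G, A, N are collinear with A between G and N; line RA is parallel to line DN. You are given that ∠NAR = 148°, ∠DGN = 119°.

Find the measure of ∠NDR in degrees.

1. ∠GAR = 32°  [linear pair at A on GN]
2. ∠AGR = 119°  [R on GD, A on GN]
3. ∠ARG = 29°  [△GRA]
4. ∠ARD = 151°  [linear pair at R on GD]
5. ∠NDR = 29°  [RA∥DN, co-interior at D–R]

∠NDR = 29°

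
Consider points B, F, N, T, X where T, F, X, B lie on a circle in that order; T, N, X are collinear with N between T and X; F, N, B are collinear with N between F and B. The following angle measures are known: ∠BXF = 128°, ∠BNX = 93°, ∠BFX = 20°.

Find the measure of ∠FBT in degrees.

1. ∠BNT = 87°  [linear pair at N on TX]
2. ∠BTX = 20°  [same arc XB]
3. ∠FBT = 73°  [△TNB]

∠FBT = 73°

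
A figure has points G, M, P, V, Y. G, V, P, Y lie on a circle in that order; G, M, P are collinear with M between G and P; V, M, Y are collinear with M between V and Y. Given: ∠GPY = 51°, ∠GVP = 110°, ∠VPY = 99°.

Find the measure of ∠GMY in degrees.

∠GMY = 73°

1. ∠GVY = 51°  [same arc GY]
2. ∠GYP = 70°  [cyclic GVPY, opposite ∠V+∠Y]
3. ∠VGY = 81°  [cyclic GVPY, opposite ∠G+∠P]
4. ∠GYV = 48°  [△GVY]
5. ∠PGY = 59°  [△GPY]
6. ∠GMY = 73°  [△GMY]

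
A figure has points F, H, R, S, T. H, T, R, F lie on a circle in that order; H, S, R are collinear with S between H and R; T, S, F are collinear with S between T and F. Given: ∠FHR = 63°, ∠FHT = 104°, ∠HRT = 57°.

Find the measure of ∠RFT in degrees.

∠RFT = 41°

1. ∠FTR = 63°  [same arc RF]
2. ∠FRT = 76°  [cyclic HTRF, opposite ∠H+∠R]
3. ∠RFT = 41°  [△TRF]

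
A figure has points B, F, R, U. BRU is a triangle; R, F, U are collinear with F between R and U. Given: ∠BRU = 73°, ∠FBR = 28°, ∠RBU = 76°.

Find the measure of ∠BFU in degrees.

∠BFU = 101°

1. ∠BRF = 73°  [F on ray RU]
2. ∠BFR = 79°  [△BRF]
3. ∠BFU = 101°  [linear pair at F on RU]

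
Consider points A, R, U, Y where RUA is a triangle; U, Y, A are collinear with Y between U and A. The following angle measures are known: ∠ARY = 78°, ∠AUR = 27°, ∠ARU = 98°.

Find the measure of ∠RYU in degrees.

∠RYU = 133°

1. ∠RAU = 55°  [△RUA]
2. ∠RAY = 55°  [Y on ray AU]
3. ∠AYR = 47°  [△RYA]
4. ∠RYU = 133°  [linear pair at Y on UA]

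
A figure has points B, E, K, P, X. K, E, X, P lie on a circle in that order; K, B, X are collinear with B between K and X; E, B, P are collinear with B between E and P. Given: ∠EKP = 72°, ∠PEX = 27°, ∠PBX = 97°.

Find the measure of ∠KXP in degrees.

1. ∠EXP = 108°  [cyclic KEXP, opposite ∠K+∠X]
2. ∠EPX = 45°  [△EXP]
3. ∠KXP = 38°  [△XBP]

∠KXP = 38°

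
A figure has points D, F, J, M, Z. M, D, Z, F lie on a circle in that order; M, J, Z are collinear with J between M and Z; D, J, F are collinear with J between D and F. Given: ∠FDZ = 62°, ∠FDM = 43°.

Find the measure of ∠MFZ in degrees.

∠MFZ = 75°

1. ∠FMZ = 62°  [same arc ZF]
2. ∠FZM = 43°  [same arc MF]
3. ∠MFZ = 75°  [△MZF]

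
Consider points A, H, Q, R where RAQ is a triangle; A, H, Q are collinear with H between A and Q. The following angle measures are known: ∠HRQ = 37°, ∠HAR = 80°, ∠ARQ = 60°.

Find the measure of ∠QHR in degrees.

∠QHR = 103°

1. ∠QAR = 80°  [H on ray AQ]
2. ∠AQR = 40°  [△RAQ]
3. ∠HQR = 40°  [H on ray QA]
4. ∠QHR = 103°  [△RHQ]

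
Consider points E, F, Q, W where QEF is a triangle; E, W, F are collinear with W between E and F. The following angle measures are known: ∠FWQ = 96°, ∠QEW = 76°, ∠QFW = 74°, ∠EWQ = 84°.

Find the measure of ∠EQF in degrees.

1. ∠FEQ = 76°  [W on ray EF]
2. ∠EFQ = 74°  [W on ray FE]
3. ∠EQF = 30°  [△QEF]

∠EQF = 30°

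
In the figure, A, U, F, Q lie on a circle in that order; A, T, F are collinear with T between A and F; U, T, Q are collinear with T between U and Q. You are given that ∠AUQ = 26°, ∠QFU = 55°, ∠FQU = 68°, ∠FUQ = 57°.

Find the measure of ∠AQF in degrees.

1. ∠AFQ = 26°  [same arc AQ]
2. ∠FAQ = 57°  [same arc FQ]
3. ∠AQF = 97°  [△AFQ]

∠AQF = 97°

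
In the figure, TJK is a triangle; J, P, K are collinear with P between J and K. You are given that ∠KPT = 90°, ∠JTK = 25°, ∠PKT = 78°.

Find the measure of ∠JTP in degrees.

1. ∠JPT = 90°  [linear pair at P on JK]
2. ∠JKT = 78°  [P on ray KJ]
3. ∠KJT = 77°  [△TJK]
4. ∠PJT = 77°  [P on ray JK]
5. ∠JTP = 13°  [△TJP]

∠JTP = 13°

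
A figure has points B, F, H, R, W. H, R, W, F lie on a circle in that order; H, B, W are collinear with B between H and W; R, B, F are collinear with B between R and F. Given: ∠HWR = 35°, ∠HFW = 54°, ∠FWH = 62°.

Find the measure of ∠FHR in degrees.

1. ∠HFR = 35°  [same arc HR]
2. ∠FRH = 62°  [same arc HF]
3. ∠FHR = 83°  [△HRF]

∠FHR = 83°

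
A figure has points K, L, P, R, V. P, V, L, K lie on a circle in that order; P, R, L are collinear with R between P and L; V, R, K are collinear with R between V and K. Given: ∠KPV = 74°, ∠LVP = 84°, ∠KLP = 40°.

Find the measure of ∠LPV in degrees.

1. ∠KVP = 40°  [same arc PK]
2. ∠PKV = 66°  [△PVK]
3. ∠PLV = 66°  [same arc PV]
4. ∠LPV = 30°  [△PVL]

∠LPV = 30°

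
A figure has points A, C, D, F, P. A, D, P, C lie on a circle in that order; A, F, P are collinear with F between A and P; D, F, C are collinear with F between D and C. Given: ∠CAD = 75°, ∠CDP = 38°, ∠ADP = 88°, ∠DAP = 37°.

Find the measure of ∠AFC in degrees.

1. ∠CPD = 105°  [cyclic ADPC, opposite ∠A+∠P]
2. ∠CAP = 38°  [same arc PC]
3. ∠DCP = 37°  [△DPC]
4. ∠ACP = 92°  [cyclic ADPC, opposite ∠D+∠C]
5. ∠APC = 50°  [△APC]
6. ∠CFP = 93°  [△PFC]
7. ∠AFC = 87°  [linear pair at F on AP]

∠AFC = 87°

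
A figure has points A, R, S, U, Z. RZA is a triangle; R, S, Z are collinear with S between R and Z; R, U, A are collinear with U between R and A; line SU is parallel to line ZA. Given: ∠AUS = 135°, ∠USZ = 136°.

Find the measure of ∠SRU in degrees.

∠SRU = 91°

1. ∠RUS = 45°  [linear pair at U on RA]
2. ∠RSU = 44°  [linear pair at S on RZ]
3. ∠SRU = 91°  [△RSU]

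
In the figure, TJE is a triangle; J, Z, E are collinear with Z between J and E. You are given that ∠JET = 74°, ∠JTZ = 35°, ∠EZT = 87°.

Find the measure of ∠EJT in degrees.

∠EJT = 52°

1. ∠JZT = 93°  [linear pair at Z on JE]
2. ∠TJZ = 52°  [△TJZ]
3. ∠EJT = 52°  [Z on ray JE]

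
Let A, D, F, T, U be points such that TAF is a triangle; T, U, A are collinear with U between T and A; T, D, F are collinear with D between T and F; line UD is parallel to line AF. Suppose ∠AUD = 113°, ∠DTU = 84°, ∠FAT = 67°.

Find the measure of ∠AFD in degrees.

∠AFD = 29°

1. ∠ATF = 84°  [U on TA, D on TF]
2. ∠AFT = 29°  [△TAF]
3. ∠AFD = 29°  [D on ray FT]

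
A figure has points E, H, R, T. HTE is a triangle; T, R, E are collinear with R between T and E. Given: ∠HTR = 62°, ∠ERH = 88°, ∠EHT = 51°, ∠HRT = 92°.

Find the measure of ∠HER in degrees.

∠HER = 67°

1. ∠ETH = 62°  [R on ray TE]
2. ∠HET = 67°  [△HTE]
3. ∠HER = 67°  [R on ray ET]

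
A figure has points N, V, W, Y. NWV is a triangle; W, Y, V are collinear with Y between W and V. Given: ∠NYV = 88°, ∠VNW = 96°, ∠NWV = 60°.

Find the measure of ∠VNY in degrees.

1. ∠NVW = 24°  [△NWV]
2. ∠NVY = 24°  [Y on ray VW]
3. ∠VNY = 68°  [△NYV]

∠VNY = 68°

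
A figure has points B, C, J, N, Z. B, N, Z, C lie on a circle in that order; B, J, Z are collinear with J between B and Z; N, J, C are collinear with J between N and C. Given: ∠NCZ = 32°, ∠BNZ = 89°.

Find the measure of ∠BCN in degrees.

∠BCN = 59°

1. ∠NBZ = 32°  [same arc NZ]
2. ∠BZN = 59°  [△BNZ]
3. ∠BCN = 59°  [same arc BN]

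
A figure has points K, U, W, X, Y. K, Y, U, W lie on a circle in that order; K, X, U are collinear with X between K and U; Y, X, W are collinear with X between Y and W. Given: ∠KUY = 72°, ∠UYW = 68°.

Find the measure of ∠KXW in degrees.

∠KXW = 40°

1. ∠KWY = 72°  [same arc KY]
2. ∠UKW = 68°  [same arc UW]
3. ∠KXW = 40°  [△KXW]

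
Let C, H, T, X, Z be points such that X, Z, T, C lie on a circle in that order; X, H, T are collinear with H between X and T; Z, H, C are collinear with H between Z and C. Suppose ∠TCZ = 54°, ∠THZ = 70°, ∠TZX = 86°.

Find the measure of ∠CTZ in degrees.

∠CTZ = 56°

1. ∠TXZ = 54°  [same arc ZT]
2. ∠XTZ = 40°  [△XZT]
3. ∠CZT = 70°  [△ZHT]
4. ∠CTZ = 56°  [△ZTC]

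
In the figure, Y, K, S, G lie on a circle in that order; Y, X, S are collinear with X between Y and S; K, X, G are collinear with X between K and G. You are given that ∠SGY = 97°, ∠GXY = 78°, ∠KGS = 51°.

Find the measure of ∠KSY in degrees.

∠KSY = 46°

1. ∠SKY = 83°  [cyclic YKSG, opposite ∠K+∠G]
2. ∠KYS = 51°  [same arc KS]
3. ∠KSY = 46°  [△YKS]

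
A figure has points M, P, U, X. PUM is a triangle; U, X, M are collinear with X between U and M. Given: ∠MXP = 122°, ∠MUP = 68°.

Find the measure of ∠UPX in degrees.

∠UPX = 54°

1. ∠PXU = 58°  [linear pair at X on UM]
2. ∠PUX = 68°  [X on ray UM]
3. ∠UPX = 54°  [△PUX]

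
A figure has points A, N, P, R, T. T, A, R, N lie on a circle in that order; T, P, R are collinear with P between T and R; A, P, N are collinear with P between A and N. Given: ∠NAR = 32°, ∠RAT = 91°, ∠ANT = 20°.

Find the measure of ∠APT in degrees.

∠APT = 52°

1. ∠NTR = 32°  [same arc RN]
2. ∠RNT = 89°  [cyclic TARN, opposite ∠A+∠N]
3. ∠ART = 20°  [same arc TA]
4. ∠NRT = 59°  [△TRN]
5. ∠ATR = 69°  [△TAR]
6. ∠NAT = 59°  [same arc TN]
7. ∠APT = 52°  [△TPA]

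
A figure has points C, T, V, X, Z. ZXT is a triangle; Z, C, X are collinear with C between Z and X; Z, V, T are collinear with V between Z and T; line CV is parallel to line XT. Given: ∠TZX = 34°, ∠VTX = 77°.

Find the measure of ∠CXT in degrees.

∠CXT = 69°

1. ∠XTZ = 77°  [V on ray TZ]
2. ∠TXZ = 69°  [△ZXT]
3. ∠CXT = 69°  [C on ray XZ]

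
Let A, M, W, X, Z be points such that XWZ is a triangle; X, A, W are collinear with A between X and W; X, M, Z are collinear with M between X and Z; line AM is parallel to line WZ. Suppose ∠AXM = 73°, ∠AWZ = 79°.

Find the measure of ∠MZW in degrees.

∠MZW = 28°

1. ∠WXZ = 73°  [A on XW, M on XZ]
2. ∠XWZ = 79°  [A on ray WX]
3. ∠WZX = 28°  [△XWZ]
4. ∠MZW = 28°  [M on ray ZX]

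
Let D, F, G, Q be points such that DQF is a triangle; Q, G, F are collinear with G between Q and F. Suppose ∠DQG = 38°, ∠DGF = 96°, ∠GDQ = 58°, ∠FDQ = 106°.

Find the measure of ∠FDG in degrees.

∠FDG = 48°

1. ∠DQF = 38°  [G on ray QF]
2. ∠DFQ = 36°  [△DQF]
3. ∠DFG = 36°  [G on ray FQ]
4. ∠FDG = 48°  [△DGF]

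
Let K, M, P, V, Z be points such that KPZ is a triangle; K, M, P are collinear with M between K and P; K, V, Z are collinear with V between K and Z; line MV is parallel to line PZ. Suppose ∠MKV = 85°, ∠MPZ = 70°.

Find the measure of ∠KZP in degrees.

1. ∠PKZ = 85°  [M on KP, V on KZ]
2. ∠KPZ = 70°  [M on ray PK]
3. ∠KZP = 25°  [△KPZ]

∠KZP = 25°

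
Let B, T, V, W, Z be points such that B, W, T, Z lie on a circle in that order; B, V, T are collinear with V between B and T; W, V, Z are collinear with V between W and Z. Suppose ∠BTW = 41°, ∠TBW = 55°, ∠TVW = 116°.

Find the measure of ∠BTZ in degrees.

∠BTZ = 61°

1. ∠BZW = 41°  [same arc BW]
2. ∠BWT = 84°  [△BWT]
3. ∠BVZ = 116°  [vertical angles at V]
4. ∠TBZ = 23°  [△BVZ]
5. ∠BZT = 96°  [cyclic BWTZ, opposite ∠W+∠Z]
6. ∠BTZ = 61°  [△BTZ]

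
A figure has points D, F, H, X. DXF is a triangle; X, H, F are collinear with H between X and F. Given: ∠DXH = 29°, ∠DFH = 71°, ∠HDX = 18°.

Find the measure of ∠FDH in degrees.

∠FDH = 62°

1. ∠DHX = 133°  [△DXH]
2. ∠DHF = 47°  [linear pair at H on XF]
3. ∠FDH = 62°  [△DHF]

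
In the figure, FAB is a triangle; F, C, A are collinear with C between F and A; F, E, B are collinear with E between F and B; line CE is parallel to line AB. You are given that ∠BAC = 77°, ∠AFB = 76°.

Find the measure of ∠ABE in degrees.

1. ∠BAF = 77°  [C on ray AF]
2. ∠ABF = 27°  [△FAB]
3. ∠ABE = 27°  [E on ray BF]

∠ABE = 27°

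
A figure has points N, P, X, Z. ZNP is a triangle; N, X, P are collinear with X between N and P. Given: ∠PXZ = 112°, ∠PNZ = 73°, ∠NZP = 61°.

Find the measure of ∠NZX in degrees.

1. ∠NXZ = 68°  [linear pair at X on NP]
2. ∠XNZ = 73°  [X on ray NP]
3. ∠NZX = 39°  [△ZNX]

∠NZX = 39°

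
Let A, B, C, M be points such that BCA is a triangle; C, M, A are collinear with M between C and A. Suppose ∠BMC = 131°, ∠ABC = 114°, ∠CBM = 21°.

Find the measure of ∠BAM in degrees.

1. ∠BCM = 28°  [△BCM]
2. ∠ACB = 28°  [M on ray CA]
3. ∠BAC = 38°  [△BCA]
4. ∠BAM = 38°  [M on ray AC]

∠BAM = 38°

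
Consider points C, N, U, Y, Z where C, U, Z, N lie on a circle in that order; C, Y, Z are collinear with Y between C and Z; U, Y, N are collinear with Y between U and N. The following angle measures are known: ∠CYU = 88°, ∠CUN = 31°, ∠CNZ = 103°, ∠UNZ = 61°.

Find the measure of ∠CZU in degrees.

1. ∠UCZ = 61°  [△CYU]
2. ∠CUZ = 77°  [cyclic CUZN, opposite ∠U+∠N]
3. ∠CZU = 42°  [△CUZ]

∠CZU = 42°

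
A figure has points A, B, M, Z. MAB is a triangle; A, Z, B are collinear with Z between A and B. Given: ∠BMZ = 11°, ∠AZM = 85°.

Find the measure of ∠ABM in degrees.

1. ∠BZM = 95°  [linear pair at Z on AB]
2. ∠MBZ = 74°  [△MZB]
3. ∠ABM = 74°  [Z on ray BA]

∠ABM = 74°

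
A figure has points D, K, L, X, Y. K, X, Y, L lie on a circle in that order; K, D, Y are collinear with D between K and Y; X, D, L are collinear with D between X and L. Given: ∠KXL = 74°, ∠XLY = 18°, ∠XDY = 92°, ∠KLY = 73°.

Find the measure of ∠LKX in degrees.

1. ∠KYL = 74°  [same arc KL]
2. ∠KDL = 92°  [vertical angles at D]
3. ∠LKY = 33°  [△KYL]
4. ∠KLX = 55°  [△KDL]
5. ∠LKX = 51°  [△KXL]

∠LKX = 51°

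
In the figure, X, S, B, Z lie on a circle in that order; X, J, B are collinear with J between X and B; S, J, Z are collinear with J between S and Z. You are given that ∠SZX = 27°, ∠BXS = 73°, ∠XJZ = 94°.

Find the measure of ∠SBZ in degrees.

∠SBZ = 48°

1. ∠SBX = 27°  [same arc XS]
2. ∠BZS = 73°  [same arc SB]
3. ∠BJS = 94°  [vertical angles at J]
4. ∠BSZ = 59°  [△SJB]
5. ∠SBZ = 48°  [△SBZ]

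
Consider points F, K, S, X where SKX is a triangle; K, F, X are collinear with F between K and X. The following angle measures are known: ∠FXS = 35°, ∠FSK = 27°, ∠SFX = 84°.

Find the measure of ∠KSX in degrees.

1. ∠KXS = 35°  [F on ray XK]
2. ∠KFS = 96°  [linear pair at F on KX]
3. ∠FKS = 57°  [△SKF]
4. ∠SKX = 57°  [F on ray KX]
5. ∠KSX = 88°  [△SKX]

∠KSX = 88°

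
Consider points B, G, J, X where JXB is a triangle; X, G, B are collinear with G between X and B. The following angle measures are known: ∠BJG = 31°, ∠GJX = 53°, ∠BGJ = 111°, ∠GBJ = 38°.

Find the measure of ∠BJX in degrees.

1. ∠JGX = 69°  [linear pair at G on XB]
2. ∠JBX = 38°  [G on ray BX]
3. ∠GXJ = 58°  [△JXG]
4. ∠BXJ = 58°  [G on ray XB]
5. ∠BJX = 84°  [△JXB]

∠BJX = 84°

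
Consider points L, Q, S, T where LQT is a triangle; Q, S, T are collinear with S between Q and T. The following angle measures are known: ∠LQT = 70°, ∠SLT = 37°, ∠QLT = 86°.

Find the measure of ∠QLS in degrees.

∠QLS = 49°

1. ∠LTQ = 24°  [△LQT]
2. ∠LQS = 70°  [S on ray QT]
3. ∠LTS = 24°  [S on ray TQ]
4. ∠LST = 119°  [△LST]
5. ∠LSQ = 61°  [linear pair at S on QT]
6. ∠QLS = 49°  [△LQS]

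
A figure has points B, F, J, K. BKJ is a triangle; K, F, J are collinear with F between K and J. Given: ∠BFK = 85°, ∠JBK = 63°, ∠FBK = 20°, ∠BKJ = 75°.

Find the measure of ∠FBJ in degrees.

∠FBJ = 43°

1. ∠BFJ = 95°  [linear pair at F on KJ]
2. ∠BJK = 42°  [△BKJ]
3. ∠BJF = 42°  [F on ray JK]
4. ∠FBJ = 43°  [△BFJ]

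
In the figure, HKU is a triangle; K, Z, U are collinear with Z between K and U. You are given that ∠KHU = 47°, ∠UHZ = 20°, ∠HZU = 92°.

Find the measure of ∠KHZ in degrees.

1. ∠HUZ = 68°  [△HZU]
2. ∠HZK = 88°  [linear pair at Z on KU]
3. ∠HUK = 68°  [Z on ray UK]
4. ∠HKU = 65°  [△HKU]
5. ∠HKZ = 65°  [Z on ray KU]
6. ∠KHZ = 27°  [△HKZ]

∠KHZ = 27°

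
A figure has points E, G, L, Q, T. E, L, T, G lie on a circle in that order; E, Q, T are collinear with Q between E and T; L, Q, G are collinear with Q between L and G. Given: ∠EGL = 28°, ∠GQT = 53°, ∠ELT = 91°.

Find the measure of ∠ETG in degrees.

∠ETG = 66°

1. ∠EQG = 127°  [linear pair at Q on ET]
2. ∠EGT = 89°  [cyclic ELTG, opposite ∠L+∠G]
3. ∠GET = 25°  [△EQG]
4. ∠ETG = 66°  [△ETG]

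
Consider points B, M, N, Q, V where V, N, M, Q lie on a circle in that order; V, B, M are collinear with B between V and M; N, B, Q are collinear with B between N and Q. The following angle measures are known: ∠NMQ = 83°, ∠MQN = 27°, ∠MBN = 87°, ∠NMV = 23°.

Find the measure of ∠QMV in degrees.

∠QMV = 60°

1. ∠NVQ = 97°  [cyclic VNMQ, opposite ∠V+∠M]
2. ∠NQV = 23°  [same arc VN]
3. ∠QNV = 60°  [△VNQ]
4. ∠QMV = 60°  [same arc VQ]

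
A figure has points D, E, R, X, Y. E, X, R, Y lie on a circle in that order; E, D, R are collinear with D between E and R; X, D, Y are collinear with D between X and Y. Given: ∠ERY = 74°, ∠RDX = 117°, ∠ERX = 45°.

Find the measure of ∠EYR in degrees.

∠EYR = 88°

1. ∠EDY = 117°  [vertical angles at D]
2. ∠EYX = 45°  [same arc EX]
3. ∠REY = 18°  [△EDY]
4. ∠EYR = 88°  [△ERY]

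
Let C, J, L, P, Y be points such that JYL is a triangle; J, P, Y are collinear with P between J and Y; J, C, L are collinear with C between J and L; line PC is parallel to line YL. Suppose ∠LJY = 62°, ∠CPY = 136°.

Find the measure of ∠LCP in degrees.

1. ∠CJP = 62°  [P on JY, C on JL]
2. ∠CPJ = 44°  [linear pair at P on JY]
3. ∠JCP = 74°  [△JPC]
4. ∠LCP = 106°  [linear pair at C on JL]

∠LCP = 106°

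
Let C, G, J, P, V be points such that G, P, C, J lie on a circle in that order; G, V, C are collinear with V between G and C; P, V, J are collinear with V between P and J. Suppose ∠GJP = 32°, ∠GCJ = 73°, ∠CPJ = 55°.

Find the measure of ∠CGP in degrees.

∠CGP = 20°

1. ∠GCP = 32°  [same arc GP]
2. ∠GPJ = 73°  [same arc GJ]
3. ∠CVP = 93°  [△PVC]
4. ∠GVP = 87°  [linear pair at V on GC]
5. ∠CGP = 20°  [△GVP]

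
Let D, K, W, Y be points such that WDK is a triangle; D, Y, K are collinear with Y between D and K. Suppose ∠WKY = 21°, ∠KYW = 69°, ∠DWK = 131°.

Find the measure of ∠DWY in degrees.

1. ∠DKW = 21°  [Y on ray KD]
2. ∠DYW = 111°  [linear pair at Y on DK]
3. ∠KDW = 28°  [△WDK]
4. ∠WDY = 28°  [Y on ray DK]
5. ∠DWY = 41°  [△WDY]

∠DWY = 41°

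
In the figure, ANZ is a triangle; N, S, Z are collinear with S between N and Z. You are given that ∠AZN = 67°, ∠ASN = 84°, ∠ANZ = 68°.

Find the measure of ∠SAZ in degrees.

1. ∠AZS = 67°  [S on ray ZN]
2. ∠ASZ = 96°  [linear pair at S on NZ]
3. ∠SAZ = 17°  [△ASZ]

∠SAZ = 17°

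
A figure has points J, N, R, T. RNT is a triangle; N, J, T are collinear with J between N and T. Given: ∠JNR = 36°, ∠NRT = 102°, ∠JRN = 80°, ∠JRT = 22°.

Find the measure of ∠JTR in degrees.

∠JTR = 42°

1. ∠RNT = 36°  [J on ray NT]
2. ∠NTR = 42°  [△RNT]
3. ∠JTR = 42°  [J on ray TN]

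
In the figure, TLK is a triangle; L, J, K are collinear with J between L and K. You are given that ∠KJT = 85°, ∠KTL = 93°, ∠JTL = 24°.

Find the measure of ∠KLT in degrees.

∠KLT = 61°

1. ∠LJT = 95°  [linear pair at J on LK]
2. ∠JLT = 61°  [△TLJ]
3. ∠KLT = 61°  [J on ray LK]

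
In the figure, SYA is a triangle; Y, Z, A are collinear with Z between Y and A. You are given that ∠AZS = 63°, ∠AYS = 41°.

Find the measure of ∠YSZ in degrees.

1. ∠SZY = 117°  [linear pair at Z on YA]
2. ∠SYZ = 41°  [Z on ray YA]
3. ∠YSZ = 22°  [△SYZ]

∠YSZ = 22°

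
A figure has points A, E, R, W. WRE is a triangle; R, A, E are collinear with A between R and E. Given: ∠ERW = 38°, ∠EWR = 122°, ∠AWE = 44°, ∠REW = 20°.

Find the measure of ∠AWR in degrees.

∠AWR = 78°

1. ∠ARW = 38°  [A on ray RE]
2. ∠AEW = 20°  [A on ray ER]
3. ∠EAW = 116°  [△WAE]
4. ∠RAW = 64°  [linear pair at A on RE]
5. ∠AWR = 78°  [△WRA]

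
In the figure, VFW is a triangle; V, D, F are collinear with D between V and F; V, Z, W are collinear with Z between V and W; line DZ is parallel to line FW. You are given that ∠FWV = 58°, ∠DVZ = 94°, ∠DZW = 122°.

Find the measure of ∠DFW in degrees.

∠DFW = 28°

1. ∠DZV = 58°  [DZ∥FW, corresponding at Z]
2. ∠VDZ = 28°  [△VDZ]
3. ∠FDZ = 152°  [linear pair at D on VF]
4. ∠DFW = 28°  [DZ∥FW, co-interior at F–D]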